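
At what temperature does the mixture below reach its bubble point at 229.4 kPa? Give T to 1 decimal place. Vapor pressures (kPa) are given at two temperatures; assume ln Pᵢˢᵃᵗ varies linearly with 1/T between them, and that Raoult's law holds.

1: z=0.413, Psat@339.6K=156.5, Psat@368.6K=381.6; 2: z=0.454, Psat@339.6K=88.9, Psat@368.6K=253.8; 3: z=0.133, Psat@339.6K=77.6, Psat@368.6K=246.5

Bubble-point temperature: ΣzᵢPᵢˢᵃᵗ(T) = P. Interpolate ln Pᵢˢᵃᵗ = aᵢ + bᵢ/T.
  T = 339.6 K: ΣzᵢPᵢˢᵃᵗ = 115.32 kPa
  T = 368.6 K: ΣzᵢPᵢˢᵃᵗ = 305.61 kPa
  T = 354.1 K: ΣzᵢPᵢˢᵃᵗ = 191.30 kPa
  T = 361.4 K: ΣzᵢPᵢˢᵃᵗ = 243.26 kPa
  T = 357.8 K: ΣzᵢPᵢˢᵃᵗ = 216.32 kPa
  T = 359.6 K: ΣzᵢPᵢˢᵃᵗ = 229.46 kPa
Interpolating between 357.8 K and 359.6 K gives T ≈ 359.6 K.

T = 359.6 K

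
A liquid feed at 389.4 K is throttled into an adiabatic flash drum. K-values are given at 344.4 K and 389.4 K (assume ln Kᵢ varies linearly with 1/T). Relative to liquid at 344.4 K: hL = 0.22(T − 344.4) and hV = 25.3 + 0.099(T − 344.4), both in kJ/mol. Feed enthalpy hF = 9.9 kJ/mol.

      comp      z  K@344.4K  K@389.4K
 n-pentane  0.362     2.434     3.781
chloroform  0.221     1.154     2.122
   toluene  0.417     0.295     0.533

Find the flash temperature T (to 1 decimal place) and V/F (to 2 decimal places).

T = 347.0 K, V/F = 0.37

Adiabatic flash: solve Rachford–Rice at each trial T, then check hF = ψ·hV(T) + (1−ψ)·hL(T).
  T = 344.4 K: K = (2.434, 1.154, 0.295), RR gives ψ = 0.332, H_out = 8.408 kJ/mol
  T = 389.4 K: K = (3.781, 2.122, 0.533), RR gives ψ = 1.000, H_out = 29.755 kJ/mol
  T = 366.9 K: K = (3.075, 1.594, 0.404), RR gives ψ = 0.662, H_out = 19.896 kJ/mol
  T = 355.6 K: K = (2.744, 1.362, 0.347), RR gives ψ = 0.501, H_out = 14.451 kJ/mol
  T = 350.0 K: K = (2.587, 1.256, 0.320), RR gives ψ = 0.419, H_out = 11.538 kJ/mol
  T = 347.2 K: K = (2.510, 1.204, 0.307), RR gives ψ = 0.376, H_out = 10.004 kJ/mol
  T = 345.8 K: K = (2.472, 1.179, 0.301), RR gives ψ = 0.354, H_out = 9.214 kJ/mol
Linear interpolation between T = 345.8 (H_out = 9.214) and T = 347.2 (H_out = 10.004) on hF = 9.9 gives T ≈ 347.0 K, at which ψ = 0.37.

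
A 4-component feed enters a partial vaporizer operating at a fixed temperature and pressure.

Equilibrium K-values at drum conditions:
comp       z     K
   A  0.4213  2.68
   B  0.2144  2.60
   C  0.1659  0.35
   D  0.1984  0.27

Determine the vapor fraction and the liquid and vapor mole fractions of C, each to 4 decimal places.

ψ = 0.6934, x_C = 0.3020, y_C = 0.1057

Rachford–Rice: g(ψ) = Σ zᵢ(Kᵢ−1)/(1+ψ(Kᵢ−1)) = 0.
Feasibility: ΣzᵢKᵢ = 1.7982, Σzᵢ/Kᵢ = 1.4485 — both > 1, two phases present.
Iterate (Newton) starting at ψ = 0.37:
  ψ = 0.3700: g = 0.31154, g' = -0.9887 → ψ = 0.6851
  ψ = 0.6851: g = 0.00857, g' = -1.0328 → ψ = 0.6934
Converged at ψ = 0.6934.
Compositions from xᵢ = zᵢ/(1+ψ(Kᵢ−1)), yᵢ = Kᵢxᵢ:
  A: x = 0.1946, y = 0.5216
  B: x = 0.1016, y = 0.2643
  C: x = 0.3020, y = 0.1057
  D: x = 0.4017, y = 0.1085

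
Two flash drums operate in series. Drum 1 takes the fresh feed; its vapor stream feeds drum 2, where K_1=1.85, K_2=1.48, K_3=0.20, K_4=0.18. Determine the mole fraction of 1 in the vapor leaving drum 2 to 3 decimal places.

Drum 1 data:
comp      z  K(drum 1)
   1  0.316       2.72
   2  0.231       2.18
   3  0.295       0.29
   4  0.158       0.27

Drum 1:
Material balance + equilibrium reduce to Σ zᵢ(Kᵢ−1)/(1+ψ₁(Kᵢ−1)) = 0.
g(0) = ΣzᵢKᵢ − 1 = 0.491 and g(1) = 1 − Σzᵢ/Kᵢ = -0.825, so a root lies in (0, 1).
Newton iteration, ψ₁⁰ = 0.34:
  ψ₁ = 0.340: g = 0.1080, g' = -0.943 → ψ₁ = 0.454
  ψ₁ = 0.454: g = 0.0007, g' = -0.943 → ψ₁ = 0.455
Converged at ψ₁ = 0.455.
Drum-1 compositions:
  1: x = 0.177, y = 0.482
  2: x = 0.150, y = 0.328
  3: x = 0.436, y = 0.126
  4: x = 0.237, y = 0.064
Drum-2 feed = drum-1 vapor: z₂ = (0.4821, 0.3276, 0.1264, 0.0639).
Drum 2:
Material balance + equilibrium reduce to Σ zᵢ(Kᵢ−1)/(1+ψ₂(Kᵢ−1)) = 0.
Check two-phase: ΣzᵢKᵢ = 1.414 > 1 and Σzᵢ/Kᵢ = 1.469 > 1, so g(0) = 0.414 > 0 and g(1) = -0.469 < 0.
Newton iteration, ψ₂⁰ = 0.63:
  ψ₂ = 0.630: g = 0.0754, g' = -0.705 → ψ₂ = 0.737
  ψ₂ = 0.737: g = -0.0106, g' = -0.927 → ψ₂ = 0.725
Converged at ψ₂ = 0.725.
  1: x = 0.298, y = 0.552
  2: x = 0.243, y = 0.360
  3: x = 0.301, y = 0.060
  4: x = 0.158, y = 0.028

y_1 (drum 2) = 0.552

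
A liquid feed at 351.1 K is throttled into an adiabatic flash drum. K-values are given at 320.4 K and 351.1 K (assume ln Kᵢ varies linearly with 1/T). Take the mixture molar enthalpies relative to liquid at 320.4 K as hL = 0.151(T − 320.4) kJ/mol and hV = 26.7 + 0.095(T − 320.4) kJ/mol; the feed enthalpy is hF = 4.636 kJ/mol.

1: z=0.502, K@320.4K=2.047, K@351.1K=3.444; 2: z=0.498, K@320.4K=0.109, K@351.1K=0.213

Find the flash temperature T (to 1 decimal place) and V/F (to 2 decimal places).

T = 324.2 K, V/F = 0.15

Adiabatic flash: solve Rachford–Rice at each trial T, then check hF = ψ·hV(T) + (1−ψ)·hL(T).
  T = 320.4 K: K = (2.047, 0.109), RR gives ψ = 0.088, H_out = 2.343 kJ/mol
  T = 351.1 K: K = (3.444, 0.213), RR gives ψ = 0.434, H_out = 15.480 kJ/mol
  T = 335.8 K: K = (2.689, 0.155), RR gives ψ = 0.299, H_out = 10.056 kJ/mol
  T = 328.1 K: K = (2.354, 0.130), RR gives ψ = 0.209, H_out = 6.665 kJ/mol
  T = 324.2 K: K = (2.195, 0.119), RR gives ψ = 0.153, H_out = 4.631 kJ/mol
  T = 326.1 K: K = (2.271, 0.125), RR gives ψ = 0.182, H_out = 5.656 kJ/mol
Linear interpolation between T = 324.2 (H_out = 4.631) and T = 326.1 (H_out = 5.656) on hF = 4.636 gives T ≈ 324.2 K, at which ψ = 0.15.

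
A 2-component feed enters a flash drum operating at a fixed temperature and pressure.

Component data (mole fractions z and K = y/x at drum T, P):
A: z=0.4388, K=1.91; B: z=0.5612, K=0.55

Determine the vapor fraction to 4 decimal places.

ψ = 0.3584

Let ψ = V/F and solve Σ zᵢ(Kᵢ−1)/(1+ψ(Kᵢ−1)) = 0.
g(0) = ΣzᵢKᵢ − 1 = 0.1468 and g(1) = 1 − Σzᵢ/Kᵢ = -0.2501, so a root lies in (0, 1).
Binary case is linear: z₁(K₁−1)(1+ψ(K₂−1)) + z₂(K₂−1)(1+ψ(K₁−1)) = 0
⇒ ψ = [z₁(K₁−1)+z₂(K₂−1)] / [−(K₁−1)(K₂−1)] = 0.14677/0.40950 = 0.3584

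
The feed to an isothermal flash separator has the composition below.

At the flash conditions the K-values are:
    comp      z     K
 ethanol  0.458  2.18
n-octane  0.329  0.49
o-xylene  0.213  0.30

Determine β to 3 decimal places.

β = 0.319

Material balance + equilibrium reduce to Σ zᵢ(Kᵢ−1)/(1+β(Kᵢ−1)) = 0.
Check two-phase: ΣzᵢKᵢ = 1.224 > 1 and Σzᵢ/Kᵢ = 1.592 > 1, so g(0) = 0.224 > 0 and g(1) = -0.592 < 0.
Newton–Raphson from β = 0.63:
  β = 0.630: g = -0.2040, g' = -0.730 → β = 0.350
  β = 0.350: g = -0.0195, g' = -0.629 → β = 0.319
Converged at β = 0.319.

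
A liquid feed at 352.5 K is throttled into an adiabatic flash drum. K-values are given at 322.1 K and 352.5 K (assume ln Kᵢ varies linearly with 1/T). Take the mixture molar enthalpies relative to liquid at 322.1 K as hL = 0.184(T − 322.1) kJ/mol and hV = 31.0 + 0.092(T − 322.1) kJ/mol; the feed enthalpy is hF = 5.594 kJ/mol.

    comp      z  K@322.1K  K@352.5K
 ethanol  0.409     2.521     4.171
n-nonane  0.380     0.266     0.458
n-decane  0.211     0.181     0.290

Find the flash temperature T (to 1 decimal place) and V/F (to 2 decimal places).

T = 323.8 K, V/F = 0.17

Adiabatic flash: solve Rachford–Rice at each trial T, then check hF = ψ·hV(T) + (1−ψ)·hL(T).
  T = 322.1 K: K = (2.521, 0.266, 0.181), RR gives ψ = 0.146, H_out = 4.537 kJ/mol
  T = 352.5 K: K = (4.171, 0.458, 0.290), RR gives ψ = 0.488, H_out = 19.353 kJ/mol
  T = 337.3 K: K = (3.280, 0.353, 0.232), RR gives ψ = 0.332, H_out = 12.628 kJ/mol
  T = 329.7 K: K = (2.884, 0.308, 0.205), RR gives ψ = 0.247, H_out = 8.879 kJ/mol
  T = 325.9 K: K = (2.699, 0.286, 0.193), RR gives ψ = 0.199, H_out = 6.805 kJ/mol
  T = 324.0 K: K = (2.609, 0.276, 0.187), RR gives ψ = 0.174, H_out = 5.699 kJ/mol
Linear interpolation between T = 322.1 (H_out = 4.537) and T = 324.0 (H_out = 5.699) on hF = 5.594 gives T ≈ 323.8 K, at which ψ = 0.17.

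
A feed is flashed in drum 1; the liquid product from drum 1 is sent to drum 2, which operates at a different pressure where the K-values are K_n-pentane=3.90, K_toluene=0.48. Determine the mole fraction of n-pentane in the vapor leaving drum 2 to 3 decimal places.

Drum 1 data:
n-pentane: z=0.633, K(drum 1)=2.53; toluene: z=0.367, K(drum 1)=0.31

Drum 1:
Iterate (Newton) starting at ψ₁ = 0.49:
  ψ₁ = 0.490: g = 0.1709, g' = -0.883 → ψ₁ = 0.684
  ψ₁ = 0.684: g = -0.0060, g' = -0.980 → ψ₁ = 0.678
Converged at ψ₁ = 0.678.
Drum-1 compositions:
  n-pentane: x = 0.311, y = 0.786
  toluene: x = 0.689, y = 0.214
Drum-2 feed = drum-1 liquid: z₂ = (0.3108, 0.6892).
Drum 2:
Rachford–Rice: g(ψ₂) = Σ zᵢ(Kᵢ−1)/(1+ψ₂(Kᵢ−1)) = 0.
Feasibility: ΣzᵢKᵢ = 1.543, Σzᵢ/Kᵢ = 1.516 — both > 1, two phases present.
Binary case is linear: z₁(K₁−1)(1+ψ₂(K₂−1)) + z₂(K₂−1)(1+ψ₂(K₁−1)) = 0
⇒ ψ₂ = [z₁(K₁−1)+z₂(K₂−1)] / [−(K₁−1)(K₂−1)] = 0.5430/1.5080 = 0.360
  n-pentane: x = 0.152, y = 0.593
  toluene: x = 0.848, y = 0.407

y_n-pentane (drum 2) = 0.593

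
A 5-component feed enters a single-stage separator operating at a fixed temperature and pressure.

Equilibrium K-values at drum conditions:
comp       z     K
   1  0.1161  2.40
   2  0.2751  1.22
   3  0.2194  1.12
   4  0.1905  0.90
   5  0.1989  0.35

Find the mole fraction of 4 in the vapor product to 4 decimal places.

y_4 = 0.1779

Material balance + equilibrium reduce to Σ zᵢ(Kᵢ−1)/(1+ψ(Kᵢ−1)) = 0.
Check two-phase: ΣzᵢKᵢ = 1.1011 > 1 and Σzᵢ/Kᵢ = 1.2497 > 1, so g(0) = 0.1011 > 0 and g(1) = -0.2497 < 0.
Newton iteration, ψ⁰ = 0.5:
  ψ = 0.5000: g = -0.03661, g' = -0.2789 → ψ = 0.3687
  ψ = 0.3687: g = -0.00142, g' = -0.2607 → ψ = 0.3633
Converged at ψ = 0.3633.
Compositions from xᵢ = zᵢ/(1+ψ(Kᵢ−1)), yᵢ = Kᵢxᵢ:
  1: x = 0.0770, y = 0.1847
  2: x = 0.2547, y = 0.3108
  3: x = 0.2102, y = 0.2355
  4: x = 0.1977, y = 0.1779
  5: x = 0.2604, y = 0.0911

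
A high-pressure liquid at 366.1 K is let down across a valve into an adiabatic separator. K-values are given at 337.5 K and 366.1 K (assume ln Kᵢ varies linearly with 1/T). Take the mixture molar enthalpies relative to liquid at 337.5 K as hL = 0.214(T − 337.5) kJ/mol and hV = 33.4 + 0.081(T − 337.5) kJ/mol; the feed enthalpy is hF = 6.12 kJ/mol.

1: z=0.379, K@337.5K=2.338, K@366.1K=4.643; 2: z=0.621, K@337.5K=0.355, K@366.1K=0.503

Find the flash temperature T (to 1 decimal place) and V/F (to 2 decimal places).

T = 339.5 K, V/F = 0.17

Adiabatic flash: solve Rachford–Rice at each trial T, then check hF = ψ·hV(T) + (1−ψ)·hL(T).
  T = 337.5 K: K = (2.338, 0.355), RR gives ψ = 0.123, H_out = 4.124 kJ/mol
  T = 366.1 K: K = (4.643, 0.503), RR gives ψ = 0.592, H_out = 23.645 kJ/mol
  T = 351.8 K: K = (3.341, 0.426), RR gives ψ = 0.395, H_out = 15.487 kJ/mol
  T = 344.6 K: K = (2.802, 0.389), RR gives ψ = 0.276, H_out = 10.471 kJ/mol
  T = 341.1 K: K = (2.565, 0.372), RR gives ψ = 0.207, H_out = 7.579 kJ/mol
  T = 339.3 K: K = (2.450, 0.364), RR gives ψ = 0.167, H_out = 5.924 kJ/mol
Linear interpolation between T = 339.3 (H_out = 5.924) and T = 341.1 (H_out = 7.579) on hF = 6.12 gives T ≈ 339.5 K, at which ψ = 0.17.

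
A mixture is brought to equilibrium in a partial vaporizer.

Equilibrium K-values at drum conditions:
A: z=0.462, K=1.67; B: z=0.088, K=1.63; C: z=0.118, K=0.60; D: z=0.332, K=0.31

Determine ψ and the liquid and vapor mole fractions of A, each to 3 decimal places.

ψ = 0.212, x_A = 0.405, y_A = 0.676

Rachford–Rice: g(ψ) = Σ zᵢ(Kᵢ−1)/(1+ψ(Kᵢ−1)) = 0.
Check two-phase: ΣzᵢKᵢ = 1.089 > 1 and Σzᵢ/Kᵢ = 1.598 > 1, so g(0) = 0.089 > 0 and g(1) = -0.598 < 0.
Newton–Raphson from ψ = 0.5:
  ψ = 0.500: g = -0.1347, g' = -0.534 → ψ = 0.248
  ψ = 0.248: g = -0.0154, g' = -0.432 → ψ = 0.212
Converged at ψ = 0.212.
Compositions from xᵢ = zᵢ/(1+ψ(Kᵢ−1)), yᵢ = Kᵢxᵢ:
  A: x = 0.405, y = 0.676
  B: x = 0.078, y = 0.127
  C: x = 0.129, y = 0.077
  D: x = 0.389, y = 0.121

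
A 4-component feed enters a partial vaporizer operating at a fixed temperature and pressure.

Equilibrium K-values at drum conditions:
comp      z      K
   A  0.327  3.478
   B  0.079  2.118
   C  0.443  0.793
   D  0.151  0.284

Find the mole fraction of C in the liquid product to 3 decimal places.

x_C = 0.522

Material balance + equilibrium reduce to Σ zᵢ(Kᵢ−1)/(1+β(Kᵢ−1)) = 0.
Feasibility: ΣzᵢKᵢ = 1.699, Σzᵢ/Kᵢ = 1.222 — both > 1, two phases present.
Newton–Raphson from β = 0.5:
  β = 0.500: g = 0.1479, g' = -0.653 → β = 0.727
  β = 0.727: g = 0.0048, g' = -0.649 → β = 0.734
Converged at β = 0.734.
Compositions from xᵢ = zᵢ/(1+β(Kᵢ−1)), yᵢ = Kᵢxᵢ:
  A: x = 0.116, y = 0.403
  B: x = 0.043, y = 0.092
  C: x = 0.522, y = 0.414
  D: x = 0.318, y = 0.090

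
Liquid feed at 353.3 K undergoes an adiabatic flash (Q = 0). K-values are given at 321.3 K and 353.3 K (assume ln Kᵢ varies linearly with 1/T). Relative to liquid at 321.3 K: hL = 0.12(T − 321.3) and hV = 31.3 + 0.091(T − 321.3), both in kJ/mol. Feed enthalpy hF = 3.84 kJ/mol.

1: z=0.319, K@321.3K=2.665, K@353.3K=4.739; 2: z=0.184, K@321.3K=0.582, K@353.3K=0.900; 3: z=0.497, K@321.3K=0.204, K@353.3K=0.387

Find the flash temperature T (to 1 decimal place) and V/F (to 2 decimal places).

Adiabatic flash: solve Rachford–Rice at each trial T, then check hF = ψ·hV(T) + (1−ψ)·hL(T).
  T = 321.3 K: K = (2.665, 0.582, 0.204), RR gives ψ = 0.050, H_out = 1.558 kJ/mol
  T = 353.3 K: K = (4.739, 0.900, 0.387), RR gives ψ = 0.455, H_out = 17.652 kJ/mol
  T = 337.3 K: K = (3.603, 0.731, 0.285), RR gives ψ = 0.265, H_out = 10.089 kJ/mol
  T = 329.3 K: K = (3.110, 0.654, 0.242), RR gives ψ = 0.166, H_out = 6.122 kJ/mol
  T = 325.3 K: K = (2.882, 0.617, 0.223), RR gives ψ = 0.111, H_out = 3.945 kJ/mol
  T = 323.3 K: K = (2.772, 0.600, 0.213), RR gives ψ = 0.081, H_out = 2.782 kJ/mol
Linear interpolation between T = 323.3 (H_out = 2.782) and T = 325.3 (H_out = 3.945) on hF = 3.84 gives T ≈ 325.1 K, at which ψ = 0.11.

T = 325.1 K, V/F = 0.11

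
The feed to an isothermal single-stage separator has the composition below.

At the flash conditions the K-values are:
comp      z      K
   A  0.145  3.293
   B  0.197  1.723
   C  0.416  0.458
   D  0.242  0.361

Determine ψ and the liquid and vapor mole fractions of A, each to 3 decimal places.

Newton iteration, ψ⁰ = 0.5:
  ψ = 0.500: g = -0.2770, g' = -0.664 → ψ = 0.083
  ψ = 0.083: g = 0.0143, g' = -0.874 → ψ = 0.099
  ψ = 0.099: g = 0.0002, g' = -0.845 → ψ = 0.100
Converged at ψ = 0.100.
Compositions from xᵢ = zᵢ/(1+ψ(Kᵢ−1)), yᵢ = Kᵢxᵢ:
  A: x = 0.118, y = 0.389
  B: x = 0.184, y = 0.317
  C: x = 0.440, y = 0.201
  D: x = 0.258, y = 0.093

ψ = 0.100, x_A = 0.118, y_A = 0.389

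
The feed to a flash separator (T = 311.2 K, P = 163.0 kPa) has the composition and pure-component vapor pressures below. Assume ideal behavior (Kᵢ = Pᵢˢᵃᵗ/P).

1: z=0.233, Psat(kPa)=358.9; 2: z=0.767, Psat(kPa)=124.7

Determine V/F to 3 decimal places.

Raoult's law: Kᵢ = Pᵢˢᵃᵗ/P = Pᵢˢᵃᵗ/163.0.
  K_1 = 358.9/163.0 = 2.20184, K_2 = 124.7/163.0 = 0.76503
Newton–Raphson from V/F = 0.6:
  V/F = 0.600: g = -0.0471, g' = -0.171 → V/F = 0.325
  V/F = 0.325: g = 0.0063, g' = -0.224 → V/F = 0.353
Converged at V/F = 0.353.

V/F = 0.353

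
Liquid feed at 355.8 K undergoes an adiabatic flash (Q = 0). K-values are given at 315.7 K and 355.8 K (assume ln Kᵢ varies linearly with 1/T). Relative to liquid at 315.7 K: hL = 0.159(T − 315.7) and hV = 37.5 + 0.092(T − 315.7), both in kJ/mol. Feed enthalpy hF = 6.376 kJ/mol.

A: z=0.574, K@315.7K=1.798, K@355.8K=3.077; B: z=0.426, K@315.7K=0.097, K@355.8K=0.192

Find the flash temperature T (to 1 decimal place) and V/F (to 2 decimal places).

Adiabatic flash: solve Rachford–Rice at each trial T, then check hF = ψ·hV(T) + (1−ψ)·hL(T).
  T = 315.7 K: K = (1.798, 0.097), RR gives ψ = 0.102, H_out = 3.818 kJ/mol
  T = 355.8 K: K = (3.077, 0.192), RR gives ψ = 0.505, H_out = 23.967 kJ/mol
  T = 335.8 K: K = (2.392, 0.139), RR gives ψ = 0.361, H_out = 16.243 kJ/mol
  T = 325.8 K: K = (2.084, 0.117), RR gives ψ = 0.257, H_out = 11.078 kJ/mol
  T = 320.8 K: K = (1.940, 0.107), RR gives ψ = 0.189, H_out = 7.843 kJ/mol
  T = 318.2 K: K = (1.867, 0.102), RR gives ψ = 0.147, H_out = 5.902 kJ/mol
  T = 319.5 K: K = (1.903, 0.104), RR gives ψ = 0.169, H_out = 6.898 kJ/mol
Linear interpolation between T = 318.2 (H_out = 5.902) and T = 319.5 (H_out = 6.898) on hF = 6.376 gives T ≈ 318.8 K, at which ψ = 0.16.

T = 318.8 K, V/F = 0.16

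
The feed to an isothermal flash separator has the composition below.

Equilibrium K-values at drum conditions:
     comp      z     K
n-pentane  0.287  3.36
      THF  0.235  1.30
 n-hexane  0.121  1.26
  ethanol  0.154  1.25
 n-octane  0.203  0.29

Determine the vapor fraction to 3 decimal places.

Let ψ = V/F and solve Σ zᵢ(Kᵢ−1)/(1+ψ(Kᵢ−1)) = 0.
Feasibility: ΣzᵢKᵢ = 1.674, Σzᵢ/Kᵢ = 1.185 — both > 1, two phases present.
Iterate (Newton) starting at ψ = 0.5:
  ψ = 0.500: g = 0.2106, g' = -0.612 → ψ = 0.844
  ψ = 0.844: g = -0.0194, g' = -0.841 → ψ = 0.821
  ψ = 0.821: g = -0.0005, g' = -0.799 → ψ = 0.820
Converged at ψ = 0.820.

ψ = 0.820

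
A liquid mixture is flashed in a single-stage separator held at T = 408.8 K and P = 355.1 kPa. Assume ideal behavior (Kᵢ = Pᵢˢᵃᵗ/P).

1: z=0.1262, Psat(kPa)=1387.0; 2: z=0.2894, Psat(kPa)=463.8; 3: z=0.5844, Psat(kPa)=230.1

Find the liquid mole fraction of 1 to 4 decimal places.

x_1 = 0.0563

Raoult's law: Kᵢ = Pᵢˢᵃᵗ/P = Pᵢˢᵃᵗ/355.1.
  K_1 = 1387.0/355.1 = 3.905942, K_2 = 463.8/355.1 = 1.306111, K_3 = 230.1/355.1 = 0.647986
Material balance + equilibrium reduce to Σ zᵢ(Kᵢ−1)/(1+ψ(Kᵢ−1)) = 0.
Feasibility: ΣzᵢKᵢ = 1.2496, Σzᵢ/Kᵢ = 1.1558 — both > 1, two phases present.
Newton iteration, ψ⁰ = 0.45:
  ψ = 0.4500: g = -0.00766, g' = -0.3233 → ψ = 0.4263
  ψ = 0.4263: g = 0.00013, g' = -0.3341 → ψ = 0.4267
Converged at ψ = 0.4267.
Compositions from xᵢ = zᵢ/(1+ψ(Kᵢ−1)), yᵢ = Kᵢxᵢ:
  1: x = 0.0563, y = 0.2201
  2: x = 0.2560, y = 0.3343
  3: x = 0.6877, y = 0.4456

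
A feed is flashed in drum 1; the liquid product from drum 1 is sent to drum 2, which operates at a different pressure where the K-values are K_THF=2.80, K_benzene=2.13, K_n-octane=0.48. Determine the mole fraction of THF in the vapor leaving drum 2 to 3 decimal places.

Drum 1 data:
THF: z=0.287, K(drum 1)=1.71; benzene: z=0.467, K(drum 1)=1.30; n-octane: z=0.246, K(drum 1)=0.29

Drum 1:
Rachford–Rice: g(ψ₁) = Σ zᵢ(Kᵢ−1)/(1+ψ₁(Kᵢ−1)) = 0.
g(0) = ΣzᵢKᵢ − 1 = 0.169 and g(1) = 1 − Σzᵢ/Kᵢ = -0.375, so a root lies in (0, 1).
Iterate (Newton) starting at ψ₁ = 0.5:
  ψ₁ = 0.500: g = 0.0014, g' = -0.409 → ψ₁ = 0.503
Converged at ψ₁ = 0.503.
Drum-1 compositions:
  THF: x = 0.211, y = 0.362
  benzene: x = 0.406, y = 0.527
  n-octane: x = 0.383, y = 0.111
Drum-2 feed = drum-1 liquid: z₂ = (0.2114, 0.4057, 0.3829).
Drum 2:
Let ψ₂ = V/F and solve Σ zᵢ(Kᵢ−1)/(1+ψ₂(Kᵢ−1)) = 0.
Feasibility: ΣzᵢKᵢ = 1.640, Σzᵢ/Kᵢ = 1.064 — both > 1, two phases present.
Newton–Raphson from ψ₂ = 0.34:
  ψ₂ = 0.340: g = 0.3255, g' = -0.687 → ψ₂ = 0.814
  ψ₂ = 0.814: g = 0.0480, g' = -0.565 → ψ₂ = 0.899
  ψ₂ = 0.899: g = -0.0011, g' = -0.592 → ψ₂ = 0.897
Converged at ψ₂ = 0.897.
  THF: x = 0.081, y = 0.226
  benzene: x = 0.201, y = 0.429
  n-octane: x = 0.718, y = 0.344

y_THF (drum 2) = 0.226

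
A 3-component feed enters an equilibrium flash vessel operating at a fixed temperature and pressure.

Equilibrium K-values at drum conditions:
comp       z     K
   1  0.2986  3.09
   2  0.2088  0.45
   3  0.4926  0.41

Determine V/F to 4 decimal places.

V/F = 0.1809

Iterate (Newton) starting at V/F = 0.66:
  V/F = 0.6600: g = -0.39398, g' = -0.8460 → V/F = 0.1943
  V/F = 0.1943: g = -0.01299, g' = -0.9577 → V/F = 0.1807
  V/F = 0.1807: g = 0.00015, g' = -0.9799 → V/F = 0.1809
Converged at V/F = 0.1809.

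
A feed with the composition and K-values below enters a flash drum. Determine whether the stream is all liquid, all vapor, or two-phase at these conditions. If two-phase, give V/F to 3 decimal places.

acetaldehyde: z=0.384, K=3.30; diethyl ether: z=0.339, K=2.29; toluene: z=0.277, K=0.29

ΣzᵢKᵢ = 2.124; Σzᵢ/Kᵢ = 1.220.
Both exceed 1, so a two-phase solution exists.
Newton–Raphson from ψ = 0.55:
  ψ = 0.550: g = 0.3231, g' = -0.965 → ψ = 0.885
  ψ = 0.885: g = -0.0338, g' = -1.354 → ψ = 0.860
  ψ = 0.860: g = -0.0010, g' = -1.276 → ψ = 0.859
Converged at ψ = 0.859.

two-phase, V/F = 0.859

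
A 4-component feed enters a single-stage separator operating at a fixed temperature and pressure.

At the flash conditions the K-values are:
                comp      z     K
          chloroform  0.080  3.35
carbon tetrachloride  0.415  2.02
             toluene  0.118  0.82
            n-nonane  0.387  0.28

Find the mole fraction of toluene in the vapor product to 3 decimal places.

y_toluene = 0.104

Iterate (Newton) starting at ψ = 0.38:
  ψ = 0.380: g = -0.0020, g' = -0.732 → ψ = 0.377
Converged at ψ = 0.377.
Compositions from xᵢ = zᵢ/(1+ψ(Kᵢ−1)), yᵢ = Kᵢxᵢ:
  chloroform: x = 0.042, y = 0.142
  carbon tetrachloride: x = 0.300, y = 0.605
  toluene: x = 0.127, y = 0.104
  n-nonane: x = 0.531, y = 0.149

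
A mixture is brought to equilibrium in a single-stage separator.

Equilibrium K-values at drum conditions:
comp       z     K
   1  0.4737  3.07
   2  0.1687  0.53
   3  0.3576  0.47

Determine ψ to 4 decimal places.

Rachford–Rice: g(ψ) = Σ zᵢ(Kᵢ−1)/(1+ψ(Kᵢ−1)) = 0.
g(0) = ΣzᵢKᵢ − 1 = 0.7117 and g(1) = 1 − Σzᵢ/Kᵢ = -0.2335, so a root lies in (0, 1).
Newton–Raphson from ψ = 0.5:
  ψ = 0.5000: g = 0.12034, g' = -0.7398 → ψ = 0.6627
  ψ = 0.6627: g = 0.00615, g' = -0.6781 → ψ = 0.6717
Converged at ψ = 0.6718.

ψ = 0.6718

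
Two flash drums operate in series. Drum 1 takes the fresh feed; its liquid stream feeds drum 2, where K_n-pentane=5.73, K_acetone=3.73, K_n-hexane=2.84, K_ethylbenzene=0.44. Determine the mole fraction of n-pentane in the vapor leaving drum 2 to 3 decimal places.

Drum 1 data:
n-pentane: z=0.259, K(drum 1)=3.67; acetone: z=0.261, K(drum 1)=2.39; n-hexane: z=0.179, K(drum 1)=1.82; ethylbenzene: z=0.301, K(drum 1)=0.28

y_n-pentane (drum 2) = 0.191

Drum 1:
Material balance + equilibrium reduce to Σ zᵢ(Kᵢ−1)/(1+ψ₁(Kᵢ−1)) = 0.
Check two-phase: ΣzᵢKᵢ = 1.984 > 1 and Σzᵢ/Kᵢ = 1.353 > 1, so g(0) = 0.984 > 0 and g(1) = -0.353 < 0.
Newton iteration, ψ₁⁰ = 0.59:
  ψ₁ = 0.590: g = 0.1900, g' = -0.957 → ψ₁ = 0.789
  ψ₁ = 0.789: g = -0.0165, g' = -1.186 → ψ₁ = 0.775
  ψ₁ = 0.775: g = -0.0002, g' = -1.156 → ψ₁ = 0.774
Converged at ψ₁ = 0.774.
Drum-1 compositions:
  n-pentane: x = 0.084, y = 0.310
  acetone: x = 0.126, y = 0.300
  n-hexane: x = 0.109, y = 0.199
  ethylbenzene: x = 0.680, y = 0.191
Drum-2 feed = drum-1 liquid: z₂ = (0.0844, 0.1257, 0.1095, 0.6804).
Drum 2:
Rachford–Rice: g(ψ₂) = Σ zᵢ(Kᵢ−1)/(1+ψ₂(Kᵢ−1)) = 0.
Feasibility: ΣzᵢKᵢ = 1.563, Σzᵢ/Kᵢ = 1.633 — both > 1, two phases present.
Iterate (Newton) starting at ψ₂ = 0.43:
  ψ₂ = 0.430: g = -0.1000, g' = -0.889 → ψ₂ = 0.318
  ψ₂ = 0.318: g = 0.0071, g' = -1.034 → ψ₂ = 0.324
Converged at ψ₂ = 0.324.
  n-pentane: x = 0.033, y = 0.191
  acetone: x = 0.067, y = 0.249
  n-hexane: x = 0.069, y = 0.195
  ethylbenzene: x = 0.831, y = 0.366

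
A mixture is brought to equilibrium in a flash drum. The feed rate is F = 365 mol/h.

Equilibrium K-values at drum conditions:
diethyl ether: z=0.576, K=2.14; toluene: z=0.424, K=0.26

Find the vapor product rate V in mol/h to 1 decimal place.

V = 148.4 mol/h

Rachford–Rice: g(ψ) = Σ zᵢ(Kᵢ−1)/(1+ψ(Kᵢ−1)) = 0.
Feasibility: ΣzᵢKᵢ = 1.343, Σzᵢ/Kᵢ = 1.900 — both > 1, two phases present.
Binary case is linear: z₁(K₁−1)(1+ψ(K₂−1)) + z₂(K₂−1)(1+ψ(K₁−1)) = 0
⇒ ψ = [z₁(K₁−1)+z₂(K₂−1)] / [−(K₁−1)(K₂−1)] = 0.3429/0.8436 = 0.406
Then V = ψ·F = 0.4064·365 = 148.4 mol/h and L = F − V = 216.6 mol/h.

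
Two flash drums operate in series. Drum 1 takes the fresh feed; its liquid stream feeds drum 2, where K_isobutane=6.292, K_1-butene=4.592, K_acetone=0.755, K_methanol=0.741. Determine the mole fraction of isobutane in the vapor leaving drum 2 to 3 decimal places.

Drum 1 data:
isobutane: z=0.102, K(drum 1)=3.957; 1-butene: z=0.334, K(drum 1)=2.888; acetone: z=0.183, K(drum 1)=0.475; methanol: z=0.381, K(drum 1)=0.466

y_isobutane (drum 2) = 0.059

Drum 1:
Iterate (Newton) starting at ψ₁ = 0.39:
  ψ₁ = 0.390: g = 0.1255, g' = -0.840 → ψ₁ = 0.539
  ψ₁ = 0.539: g = 0.0089, g' = -0.737 → ψ₁ = 0.551
Converged at ψ₁ = 0.551.
Drum-1 compositions:
  isobutane: x = 0.039, y = 0.153
  1-butene: x = 0.164, y = 0.473
  acetone: x = 0.258, y = 0.122
  methanol: x = 0.540, y = 0.252
Drum-2 feed = drum-1 liquid: z₂ = (0.0388, 0.1636, 0.2576, 0.5400).
Drum 2:
Material balance + equilibrium reduce to Σ zᵢ(Kᵢ−1)/(1+ψ₂(Kᵢ−1)) = 0.
Feasibility: ΣzᵢKᵢ = 1.590, Σzᵢ/Kᵢ = 1.112 — both > 1, two phases present.
Iterate (Newton) starting at ψ₂ = 0.5:
  ψ₂ = 0.500: g = 0.0339, g' = -0.420 → ψ₂ = 0.581
  ψ₂ = 0.581: g = 0.0026, g' = -0.358 → ψ₂ = 0.588
Converged at ψ₂ = 0.588.
  isobutane: x = 0.009, y = 0.059
  1-butene: x = 0.053, y = 0.241
  acetone: x = 0.301, y = 0.227
  methanol: x = 0.637, y = 0.472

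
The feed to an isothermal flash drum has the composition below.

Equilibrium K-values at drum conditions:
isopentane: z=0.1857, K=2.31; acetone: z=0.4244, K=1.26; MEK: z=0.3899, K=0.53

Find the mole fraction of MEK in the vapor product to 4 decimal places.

y_MEK = 0.2731

Material balance + equilibrium reduce to Σ zᵢ(Kᵢ−1)/(1+V/F(Kᵢ−1)) = 0.
Check two-phase: ΣzᵢKᵢ = 1.1704 > 1 and Σzᵢ/Kᵢ = 1.1529 > 1, so g(0) = 0.1704 > 0 and g(1) = -0.1529 < 0.
Newton iteration, V/F⁰ = 0.39:
  V/F = 0.3900: g = 0.03681, g' = -0.2924 → V/F = 0.5159
  V/F = 0.5159: g = 0.00055, g' = -0.2859 → V/F = 0.5178
Converged at V/F = 0.5178.
Compositions from xᵢ = zᵢ/(1+V/F(Kᵢ−1)), yᵢ = Kᵢxᵢ:
  isopentane: x = 0.1106, y = 0.2556
  acetone: x = 0.3740, y = 0.4713
  MEK: x = 0.5153, y = 0.2731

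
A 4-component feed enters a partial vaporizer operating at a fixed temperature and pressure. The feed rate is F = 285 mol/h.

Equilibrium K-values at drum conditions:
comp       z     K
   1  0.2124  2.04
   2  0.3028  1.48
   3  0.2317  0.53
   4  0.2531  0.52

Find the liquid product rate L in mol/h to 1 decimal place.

Material balance + equilibrium reduce to Σ zᵢ(Kᵢ−1)/(1+β(Kᵢ−1)) = 0.
Check two-phase: ΣzᵢKᵢ = 1.1359 > 1 and Σzᵢ/Kᵢ = 1.2326 > 1, so g(0) = 0.1359 > 0 and g(1) = -0.2326 < 0.
Newton–Raphson from β = 0.41:
  β = 0.4100: g = -0.00984, g' = -0.3305 → β = 0.3802
Converged at β = 0.3802.
Then V = β·F = 0.3802·285 = 108.4 mol/h and L = F − V = 176.6 mol/h.

L = 176.6 mol/h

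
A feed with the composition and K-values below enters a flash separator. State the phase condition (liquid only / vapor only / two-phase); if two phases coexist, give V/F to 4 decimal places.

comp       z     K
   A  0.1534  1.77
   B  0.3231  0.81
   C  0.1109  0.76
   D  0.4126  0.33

ΣzᵢKᵢ = 0.7537; Σzᵢ/Kᵢ = 1.8818.
Since ΣzᵢKᵢ < 1 the mixture is below its bubble point — single liquid phase.

liquid only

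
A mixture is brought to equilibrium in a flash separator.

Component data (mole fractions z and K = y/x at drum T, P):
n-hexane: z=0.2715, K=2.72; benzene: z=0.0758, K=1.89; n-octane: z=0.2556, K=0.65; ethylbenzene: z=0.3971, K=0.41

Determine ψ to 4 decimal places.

ψ = 0.2635

Newton–Raphson from ψ = 0.4:
  ψ = 0.4000: g = -0.08429, g' = -0.5937 → ψ = 0.2580
  ψ = 0.2580: g = 0.00359, g' = -0.6552 → ψ = 0.2635
Converged at ψ = 0.2635.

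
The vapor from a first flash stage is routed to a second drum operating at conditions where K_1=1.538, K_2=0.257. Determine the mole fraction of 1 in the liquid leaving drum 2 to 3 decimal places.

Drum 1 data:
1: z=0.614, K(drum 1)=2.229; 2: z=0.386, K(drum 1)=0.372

Drum 1:
Iterate (Newton) starting at ψ₁ = 0.5:
  ψ₁ = 0.500: g = 0.1140, g' = -0.679 → ψ₁ = 0.668
  ψ₁ = 0.668: g = -0.0031, g' = -0.731 → ψ₁ = 0.664
Converged at ψ₁ = 0.664.
Drum-1 compositions:
  1: x = 0.338, y = 0.754
  2: x = 0.662, y = 0.246
Drum-2 feed = drum-1 vapor: z₂ = (0.7538, 0.2462).
Drum 2:
Let ψ₂ = V/F and solve Σ zᵢ(Kᵢ−1)/(1+ψ₂(Kᵢ−1)) = 0.
Check two-phase: ΣzᵢKᵢ = 1.223 > 1 and Σzᵢ/Kᵢ = 1.448 > 1, so g(0) = 0.223 > 0 and g(1) = -0.448 < 0.
Binary case is linear: z₁(K₁−1)(1+ψ₂(K₂−1)) + z₂(K₂−1)(1+ψ₂(K₁−1)) = 0
⇒ ψ₂ = [z₁(K₁−1)+z₂(K₂−1)] / [−(K₁−1)(K₂−1)] = 0.2226/0.3997 = 0.557
  1: x = 0.580, y = 0.892
  2: x = 0.420, y = 0.108

x_1 (drum 2) = 0.580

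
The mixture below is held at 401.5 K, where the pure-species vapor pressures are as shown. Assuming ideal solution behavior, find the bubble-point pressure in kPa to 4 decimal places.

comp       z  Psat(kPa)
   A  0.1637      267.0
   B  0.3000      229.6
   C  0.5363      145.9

Pbub = 190.8341 kPa

At the bubble point ψ → 0, so ΣzᵢKᵢ = 1 with Kᵢ = Pᵢˢᵃᵗ/P ⇒ P = ΣzᵢPᵢˢᵃᵗ.
P = 0.1637·267.0 + 0.3000·229.6 + 0.5363·145.9 = 190.8341 kPa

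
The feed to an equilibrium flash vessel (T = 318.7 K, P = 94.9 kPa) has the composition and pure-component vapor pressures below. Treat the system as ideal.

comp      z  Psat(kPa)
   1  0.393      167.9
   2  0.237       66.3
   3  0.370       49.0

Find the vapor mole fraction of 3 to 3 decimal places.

Raoult's law: Kᵢ = Pᵢˢᵃᵗ/P = Pᵢˢᵃᵗ/94.9.
  K_1 = 167.9/94.9 = 1.76923, K_2 = 66.3/94.9 = 0.69863, K_3 = 49.0/94.9 = 0.51633
Rachford–Rice: g(ψ) = Σ zᵢ(Kᵢ−1)/(1+ψ(Kᵢ−1)) = 0.
Check two-phase: ΣzᵢKᵢ = 1.052 > 1 and Σzᵢ/Kᵢ = 1.278 > 1, so g(0) = 0.052 > 0 and g(1) = -0.278 < 0.
Newton–Raphson from ψ = 0.37:
  ψ = 0.370: g = -0.0630, g' = -0.297 → ψ = 0.158
  ψ = 0.158: g = 0.0009, g' = -0.310 → ψ = 0.161
Converged at ψ = 0.161.
Compositions from xᵢ = zᵢ/(1+ψ(Kᵢ−1)), yᵢ = Kᵢxᵢ:
  1: x = 0.350, y = 0.619
  2: x = 0.249, y = 0.174
  3: x = 0.401, y = 0.207

y_3 = 0.207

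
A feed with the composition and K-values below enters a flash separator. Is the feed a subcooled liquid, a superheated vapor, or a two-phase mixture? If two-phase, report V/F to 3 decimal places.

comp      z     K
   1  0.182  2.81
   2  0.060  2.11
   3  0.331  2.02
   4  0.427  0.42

two-phase, V/F = 0.643

ΣzᵢKᵢ = 1.486; Σzᵢ/Kᵢ = 1.274.
Both exceed 1, so a two-phase solution exists.
Iterate (Newton) starting at ψ = 0.5:
  ψ = 0.500: g = 0.0905, g' = -0.631 → ψ = 0.643
Converged at ψ = 0.643.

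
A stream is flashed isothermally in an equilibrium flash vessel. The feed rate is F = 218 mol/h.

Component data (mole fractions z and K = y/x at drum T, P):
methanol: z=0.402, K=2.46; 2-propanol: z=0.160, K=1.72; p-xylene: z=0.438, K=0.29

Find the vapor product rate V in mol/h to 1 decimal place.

V = 94.0 mol/h

Iterate (Newton) starting at ψ = 0.5:
  ψ = 0.500: g = -0.0582, g' = -0.862 → ψ = 0.433
  ψ = 0.433: g = -0.0012, g' = -0.830 → ψ = 0.431
Converged at ψ = 0.431.
Then V = ψ·F = 0.4311·218 = 94.0 mol/h and L = F − V = 124.0 mol/h.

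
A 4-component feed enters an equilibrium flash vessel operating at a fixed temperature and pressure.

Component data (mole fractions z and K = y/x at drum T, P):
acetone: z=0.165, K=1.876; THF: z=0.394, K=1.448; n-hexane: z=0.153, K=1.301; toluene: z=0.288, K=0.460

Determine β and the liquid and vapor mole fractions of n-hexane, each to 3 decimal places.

β = 0.737, x_n-hexane = 0.125, y_n-hexane = 0.163

Material balance + equilibrium reduce to Σ zᵢ(Kᵢ−1)/(1+β(Kᵢ−1)) = 0.
Feasibility: ΣzᵢKᵢ = 1.212, Σzᵢ/Kᵢ = 1.104 — both > 1, two phases present.
Newton–Raphson from β = 0.63:
  β = 0.630: g = 0.0338, g' = -0.303 → β = 0.741
  β = 0.741: g = -0.0016, g' = -0.334 → β = 0.737
Converged at β = 0.737.
Compositions from xᵢ = zᵢ/(1+β(Kᵢ−1)), yᵢ = Kᵢxᵢ:
  acetone: x = 0.100, y = 0.188
  THF: x = 0.296, y = 0.429
  n-hexane: x = 0.125, y = 0.163
  toluene: x = 0.478, y = 0.220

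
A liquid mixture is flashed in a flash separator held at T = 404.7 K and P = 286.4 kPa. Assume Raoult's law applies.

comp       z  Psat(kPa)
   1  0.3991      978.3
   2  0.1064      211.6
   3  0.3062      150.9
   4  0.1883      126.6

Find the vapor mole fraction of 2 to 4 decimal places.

y_2 = 0.0932

Raoult's law: Kᵢ = Pᵢˢᵃᵗ/P = Pᵢˢᵃᵗ/286.4.
  K_1 = 978.3/286.4 = 3.415852, K_2 = 211.6/286.4 = 0.738827, K_3 = 150.9/286.4 = 0.526885, K_4 = 126.6/286.4 = 0.442039
Let ψ = V/F and solve Σ zᵢ(Kᵢ−1)/(1+ψ(Kᵢ−1)) = 0.
Feasibility: ΣzᵢKᵢ = 1.6864, Σzᵢ/Kᵢ = 1.2680 — both > 1, two phases present.
Newton iteration, ψ⁰ = 0.5:
  ψ = 0.5000: g = 0.06925, g' = -0.7178 → ψ = 0.5965
  ψ = 0.5965: g = 0.00277, g' = -0.6658 → ψ = 0.6006
Converged at ψ = 0.6007.
Compositions from xᵢ = zᵢ/(1+ψ(Kᵢ−1)), yᵢ = Kᵢxᵢ:
  1: x = 0.1628, y = 0.5562
  2: x = 0.1262, y = 0.0932
  3: x = 0.4278, y = 0.2254
  4: x = 0.2832, y = 0.1252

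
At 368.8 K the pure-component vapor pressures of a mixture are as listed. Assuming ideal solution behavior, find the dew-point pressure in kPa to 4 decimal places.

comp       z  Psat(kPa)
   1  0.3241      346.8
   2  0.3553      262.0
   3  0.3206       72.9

At the dew point ψ → 1, so Σzᵢ/Kᵢ = 1 with Kᵢ = Pᵢˢᵃᵗ/P ⇒ 1/P = Σzᵢ/Pᵢˢᵃᵗ.
1/P = 0.3241/346.8 + 0.3553/262.0 + 0.3206/72.9 = 0.0066885 ⇒ P = 149.5113 kPa

Pdew = 149.5113 kPa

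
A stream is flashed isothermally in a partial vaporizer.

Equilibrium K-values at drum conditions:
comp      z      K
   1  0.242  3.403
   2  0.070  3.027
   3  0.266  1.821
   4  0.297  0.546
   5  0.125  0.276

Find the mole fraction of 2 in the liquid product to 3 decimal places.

x_2 = 0.028

Material balance + equilibrium reduce to Σ zᵢ(Kᵢ−1)/(1+β(Kᵢ−1)) = 0.
Feasibility: ΣzᵢKᵢ = 1.716, Σzᵢ/Kᵢ = 1.237 — both > 1, two phases present.
Newton–Raphson from β = 0.44:
  β = 0.440: g = 0.2168, g' = -0.744 → β = 0.731
  β = 0.731: g = 0.0103, g' = -0.734 → β = 0.745
Converged at β = 0.745.
Compositions from xᵢ = zᵢ/(1+β(Kᵢ−1)), yᵢ = Kᵢxᵢ:
  1: x = 0.087, y = 0.295
  2: x = 0.028, y = 0.084
  3: x = 0.165, y = 0.301
  4: x = 0.449, y = 0.245
  5: x = 0.271, y = 0.075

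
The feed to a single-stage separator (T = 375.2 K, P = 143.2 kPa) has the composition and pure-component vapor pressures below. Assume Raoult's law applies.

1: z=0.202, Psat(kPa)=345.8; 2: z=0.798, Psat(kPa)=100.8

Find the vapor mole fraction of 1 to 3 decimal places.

y_1 = 0.418

Raoult's law: Kᵢ = Pᵢˢᵃᵗ/P = Pᵢˢᵃᵗ/143.2.
  K_1 = 345.8/143.2 = 2.41480, K_2 = 100.8/143.2 = 0.70391
Rachford–Rice: g(V/F) = Σ zᵢ(Kᵢ−1)/(1+V/F(Kᵢ−1)) = 0.
Feasibility: ΣzᵢKᵢ = 1.050, Σzᵢ/Kᵢ = 1.217 — both > 1, two phases present.
Binary case is linear: z₁(K₁−1)(1+V/F(K₂−1)) + z₂(K₂−1)(1+V/F(K₁−1)) = 0
⇒ V/F = [z₁(K₁−1)+z₂(K₂−1)] / [−(K₁−1)(K₂−1)] = 0.0495/0.4189 = 0.118
Compositions from xᵢ = zᵢ/(1+V/F(Kᵢ−1)), yᵢ = Kᵢxᵢ:
  1: x = 0.173, y = 0.418
  2: x = 0.827, y = 0.582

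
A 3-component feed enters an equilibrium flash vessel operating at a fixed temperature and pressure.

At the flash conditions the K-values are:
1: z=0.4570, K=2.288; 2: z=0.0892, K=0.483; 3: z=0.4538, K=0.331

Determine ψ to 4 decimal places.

ψ = 0.2868

Iterate (Newton) starting at ψ = 0.5:
  ψ = 0.5000: g = -0.16034, g' = -0.7825 → ψ = 0.2951
  ψ = 0.2951: g = -0.00617, g' = -0.7466 → ψ = 0.2868
Converged at ψ = 0.2868.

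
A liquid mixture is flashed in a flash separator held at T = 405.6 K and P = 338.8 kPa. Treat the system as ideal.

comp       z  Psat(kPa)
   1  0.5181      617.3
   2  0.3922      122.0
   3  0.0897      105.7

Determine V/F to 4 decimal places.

V/F = 0.2121

Raoult's law: Kᵢ = Pᵢˢᵃᵗ/P = Pᵢˢᵃᵗ/338.8.
  K_1 = 617.3/338.8 = 1.822019, K_2 = 122.0/338.8 = 0.360094, K_3 = 105.7/338.8 = 0.311983
Rachford–Rice: g(V/F) = Σ zᵢ(Kᵢ−1)/(1+V/F(Kᵢ−1)) = 0.
Feasibility: ΣzᵢKᵢ = 1.1132, Σzᵢ/Kᵢ = 1.6610 — both > 1, two phases present.
Iterate (Newton) starting at V/F = 0.5:
  V/F = 0.5000: g = -0.16130, g' = -0.6218 → V/F = 0.2406
  V/F = 0.2406: g = -0.01503, g' = -0.5294 → V/F = 0.2122
  V/F = 0.2122: g = -0.00004, g' = -0.5271 → V/F = 0.2121
Converged at V/F = 0.2121.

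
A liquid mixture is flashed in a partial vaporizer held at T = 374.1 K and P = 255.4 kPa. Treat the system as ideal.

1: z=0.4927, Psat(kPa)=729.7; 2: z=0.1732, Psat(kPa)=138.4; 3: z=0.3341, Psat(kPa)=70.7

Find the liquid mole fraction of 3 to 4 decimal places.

Raoult's law: Kᵢ = Pᵢˢᵃᵗ/P = Pᵢˢᵃᵗ/255.4.
  K_1 = 729.7/255.4 = 2.857087, K_2 = 138.4/255.4 = 0.541895, K_3 = 70.7/255.4 = 0.276821
Rachford–Rice: g(ψ) = Σ zᵢ(Kᵢ−1)/(1+ψ(Kᵢ−1)) = 0.
Check two-phase: ΣzᵢKᵢ = 1.5940 > 1 and Σzᵢ/Kᵢ = 1.6990 > 1, so g(0) = 0.5940 > 0 and g(1) = -0.6990 < 0.
Newton–Raphson from ψ = 0.58:
  ψ = 0.5800: g = -0.08372, g' = -0.9797 → ψ = 0.4945
  ψ = 0.4945: g = -0.00177, g' = -0.9459 → ψ = 0.4927
Converged at ψ = 0.4927.
Compositions from xᵢ = zᵢ/(1+ψ(Kᵢ−1)), yᵢ = Kᵢxᵢ:
  1: x = 0.2573, y = 0.7351
  2: x = 0.2237, y = 0.1212
  3: x = 0.5190, y = 0.1437

x_3 = 0.5190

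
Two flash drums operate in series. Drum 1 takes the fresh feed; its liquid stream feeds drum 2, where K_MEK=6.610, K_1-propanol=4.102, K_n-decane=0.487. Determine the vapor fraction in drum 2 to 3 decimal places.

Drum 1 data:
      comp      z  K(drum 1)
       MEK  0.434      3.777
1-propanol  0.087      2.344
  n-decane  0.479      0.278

V/F (drum 2) = 0.285

Drum 1:
Let ψ₁ = V/F and solve Σ zᵢ(Kᵢ−1)/(1+ψ₁(Kᵢ−1)) = 0.
Check two-phase: ΣzᵢKᵢ = 1.976 > 1 and Σzᵢ/Kᵢ = 1.875 > 1, so g(0) = 0.976 > 0 and g(1) = -0.875 < 0.
Newton iteration, ψ₁⁰ = 0.5:
  ψ₁ = 0.500: g = 0.0333, g' = -1.254 → ψ₁ = 0.527
Converged at ψ₁ = 0.527.
Drum-1 compositions:
  MEK: x = 0.176, y = 0.666
  1-propanol: x = 0.051, y = 0.119
  n-decane: x = 0.773, y = 0.215
Drum-2 feed = drum-1 liquid: z₂ = (0.1763, 0.0509, 0.7728).
Drum 2:
Let ψ₂ = V/F and solve Σ zᵢ(Kᵢ−1)/(1+ψ₂(Kᵢ−1)) = 0.
Check two-phase: ΣzᵢKᵢ = 1.750 > 1 and Σzᵢ/Kᵢ = 1.626 > 1, so g(0) = 0.750 > 0 and g(1) = -0.626 < 0.
Iterate (Newton) starting at ψ₂ = 0.42:
  ψ₂ = 0.420: g = -0.1421, g' = -0.915 → ψ₂ = 0.265
  ψ₂ = 0.265: g = 0.0258, g' = -1.318 → ψ₂ = 0.284
  ψ₂ = 0.284: g = 0.0008, g' = -1.241 → ψ₂ = 0.285
Converged at ψ₂ = 0.285.
  MEK: x = 0.068, y = 0.448
  1-propanol: x = 0.027, y = 0.111
  n-decane: x = 0.905, y = 0.441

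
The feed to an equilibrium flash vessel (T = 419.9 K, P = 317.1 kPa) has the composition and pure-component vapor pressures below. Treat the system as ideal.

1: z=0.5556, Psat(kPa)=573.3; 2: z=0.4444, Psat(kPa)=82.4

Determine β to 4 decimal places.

Raoult's law: Kᵢ = Pᵢˢᵃᵗ/P = Pᵢˢᵃᵗ/317.1.
  K_1 = 573.3/317.1 = 1.807947, K_2 = 82.4/317.1 = 0.259855
Material balance + equilibrium reduce to Σ zᵢ(Kᵢ−1)/(1+β(Kᵢ−1)) = 0.
Check two-phase: ΣzᵢKᵢ = 1.1200 > 1 and Σzᵢ/Kᵢ = 2.0175 > 1, so g(0) = 0.1200 > 0 and g(1) = -1.0175 < 0.
Newton–Raphson from β = 0.37:
  β = 0.3700: g = -0.10738, g' = -0.6767 → β = 0.2113
  β = 0.2113: g = -0.00647, g' = -0.6067 → β = 0.2006
Converged at β = 0.2006.

β = 0.2006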